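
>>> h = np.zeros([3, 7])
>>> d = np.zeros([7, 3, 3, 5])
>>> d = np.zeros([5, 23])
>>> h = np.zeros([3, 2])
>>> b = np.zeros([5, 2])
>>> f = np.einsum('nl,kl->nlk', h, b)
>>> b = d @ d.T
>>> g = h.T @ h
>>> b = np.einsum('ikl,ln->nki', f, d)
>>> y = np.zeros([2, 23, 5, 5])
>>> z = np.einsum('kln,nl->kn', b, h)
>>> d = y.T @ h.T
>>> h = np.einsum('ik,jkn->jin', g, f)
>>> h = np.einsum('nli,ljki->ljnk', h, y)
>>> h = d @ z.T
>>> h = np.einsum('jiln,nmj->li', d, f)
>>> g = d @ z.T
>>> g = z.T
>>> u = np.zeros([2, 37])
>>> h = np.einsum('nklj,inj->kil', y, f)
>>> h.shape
(23, 3, 5)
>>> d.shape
(5, 5, 23, 3)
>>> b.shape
(23, 2, 3)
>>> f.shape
(3, 2, 5)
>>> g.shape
(3, 23)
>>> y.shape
(2, 23, 5, 5)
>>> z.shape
(23, 3)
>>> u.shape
(2, 37)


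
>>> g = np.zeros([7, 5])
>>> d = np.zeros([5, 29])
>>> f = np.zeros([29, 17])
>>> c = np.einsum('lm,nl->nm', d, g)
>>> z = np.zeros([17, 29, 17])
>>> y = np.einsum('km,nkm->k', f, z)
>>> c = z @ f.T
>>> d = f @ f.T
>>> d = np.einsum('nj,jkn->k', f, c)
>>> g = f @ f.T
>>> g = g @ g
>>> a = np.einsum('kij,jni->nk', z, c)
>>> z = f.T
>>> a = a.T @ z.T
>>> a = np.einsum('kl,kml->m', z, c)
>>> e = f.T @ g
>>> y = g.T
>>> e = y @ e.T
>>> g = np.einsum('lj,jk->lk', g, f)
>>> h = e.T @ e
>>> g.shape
(29, 17)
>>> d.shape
(29,)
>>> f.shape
(29, 17)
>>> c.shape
(17, 29, 29)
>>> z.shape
(17, 29)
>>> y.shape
(29, 29)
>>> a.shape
(29,)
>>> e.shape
(29, 17)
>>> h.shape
(17, 17)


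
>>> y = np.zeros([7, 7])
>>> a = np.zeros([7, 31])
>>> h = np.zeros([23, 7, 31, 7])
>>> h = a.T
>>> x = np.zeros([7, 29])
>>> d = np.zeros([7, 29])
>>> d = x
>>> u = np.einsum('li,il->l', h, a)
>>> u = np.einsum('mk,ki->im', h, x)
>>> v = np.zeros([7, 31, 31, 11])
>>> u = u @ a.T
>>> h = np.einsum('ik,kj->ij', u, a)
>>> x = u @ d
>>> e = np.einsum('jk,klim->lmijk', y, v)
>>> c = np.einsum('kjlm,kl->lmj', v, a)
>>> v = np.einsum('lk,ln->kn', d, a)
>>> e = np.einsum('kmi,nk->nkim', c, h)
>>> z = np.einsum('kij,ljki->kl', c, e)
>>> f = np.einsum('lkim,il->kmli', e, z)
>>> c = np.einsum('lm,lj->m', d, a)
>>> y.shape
(7, 7)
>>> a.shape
(7, 31)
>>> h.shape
(29, 31)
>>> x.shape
(29, 29)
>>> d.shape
(7, 29)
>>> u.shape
(29, 7)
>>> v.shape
(29, 31)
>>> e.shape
(29, 31, 31, 11)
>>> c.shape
(29,)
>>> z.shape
(31, 29)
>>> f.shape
(31, 11, 29, 31)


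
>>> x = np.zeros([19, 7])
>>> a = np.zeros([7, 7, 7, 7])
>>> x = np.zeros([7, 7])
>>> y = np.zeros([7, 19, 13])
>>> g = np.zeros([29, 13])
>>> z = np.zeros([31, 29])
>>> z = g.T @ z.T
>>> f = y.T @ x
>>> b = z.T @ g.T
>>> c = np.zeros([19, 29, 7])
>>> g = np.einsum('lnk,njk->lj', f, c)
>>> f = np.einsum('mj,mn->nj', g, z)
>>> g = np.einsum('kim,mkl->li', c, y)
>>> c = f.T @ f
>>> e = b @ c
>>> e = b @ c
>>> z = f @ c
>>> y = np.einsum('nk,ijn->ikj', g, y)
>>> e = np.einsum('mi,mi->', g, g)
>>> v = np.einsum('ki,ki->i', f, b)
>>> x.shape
(7, 7)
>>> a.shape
(7, 7, 7, 7)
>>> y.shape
(7, 29, 19)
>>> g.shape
(13, 29)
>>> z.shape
(31, 29)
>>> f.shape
(31, 29)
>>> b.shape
(31, 29)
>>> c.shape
(29, 29)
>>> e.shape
()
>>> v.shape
(29,)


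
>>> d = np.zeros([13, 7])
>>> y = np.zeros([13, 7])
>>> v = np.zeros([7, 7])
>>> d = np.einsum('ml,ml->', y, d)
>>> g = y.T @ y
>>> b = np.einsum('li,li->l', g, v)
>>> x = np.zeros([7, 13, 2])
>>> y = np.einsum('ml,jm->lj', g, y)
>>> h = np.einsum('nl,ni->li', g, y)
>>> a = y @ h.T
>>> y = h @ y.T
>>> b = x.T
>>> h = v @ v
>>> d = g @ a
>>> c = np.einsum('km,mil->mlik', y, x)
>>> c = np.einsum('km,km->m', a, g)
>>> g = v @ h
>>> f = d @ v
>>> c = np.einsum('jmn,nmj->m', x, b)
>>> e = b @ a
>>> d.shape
(7, 7)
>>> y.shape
(7, 7)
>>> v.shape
(7, 7)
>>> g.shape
(7, 7)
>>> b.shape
(2, 13, 7)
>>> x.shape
(7, 13, 2)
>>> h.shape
(7, 7)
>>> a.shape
(7, 7)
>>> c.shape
(13,)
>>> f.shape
(7, 7)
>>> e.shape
(2, 13, 7)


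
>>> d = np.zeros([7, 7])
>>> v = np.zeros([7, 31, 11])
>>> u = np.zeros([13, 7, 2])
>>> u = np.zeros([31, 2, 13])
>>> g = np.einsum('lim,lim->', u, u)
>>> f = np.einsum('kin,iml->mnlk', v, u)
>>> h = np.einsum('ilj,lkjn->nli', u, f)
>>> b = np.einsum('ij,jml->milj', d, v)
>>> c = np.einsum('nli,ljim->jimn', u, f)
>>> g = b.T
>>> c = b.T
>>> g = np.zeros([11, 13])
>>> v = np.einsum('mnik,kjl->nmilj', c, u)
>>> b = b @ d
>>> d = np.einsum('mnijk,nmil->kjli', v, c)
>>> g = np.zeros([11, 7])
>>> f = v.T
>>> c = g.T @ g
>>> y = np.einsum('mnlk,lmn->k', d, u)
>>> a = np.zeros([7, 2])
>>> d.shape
(2, 13, 31, 7)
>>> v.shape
(11, 7, 7, 13, 2)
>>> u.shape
(31, 2, 13)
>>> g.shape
(11, 7)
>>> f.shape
(2, 13, 7, 7, 11)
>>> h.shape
(7, 2, 31)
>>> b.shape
(31, 7, 11, 7)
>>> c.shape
(7, 7)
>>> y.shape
(7,)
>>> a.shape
(7, 2)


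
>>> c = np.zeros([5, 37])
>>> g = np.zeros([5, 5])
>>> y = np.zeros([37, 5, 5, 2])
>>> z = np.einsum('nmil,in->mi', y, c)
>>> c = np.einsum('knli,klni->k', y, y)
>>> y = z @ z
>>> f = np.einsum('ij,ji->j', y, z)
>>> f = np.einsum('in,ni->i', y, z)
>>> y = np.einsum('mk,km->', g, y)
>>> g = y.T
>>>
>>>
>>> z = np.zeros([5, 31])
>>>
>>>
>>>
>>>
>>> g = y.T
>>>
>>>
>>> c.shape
(37,)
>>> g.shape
()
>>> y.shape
()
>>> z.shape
(5, 31)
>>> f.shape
(5,)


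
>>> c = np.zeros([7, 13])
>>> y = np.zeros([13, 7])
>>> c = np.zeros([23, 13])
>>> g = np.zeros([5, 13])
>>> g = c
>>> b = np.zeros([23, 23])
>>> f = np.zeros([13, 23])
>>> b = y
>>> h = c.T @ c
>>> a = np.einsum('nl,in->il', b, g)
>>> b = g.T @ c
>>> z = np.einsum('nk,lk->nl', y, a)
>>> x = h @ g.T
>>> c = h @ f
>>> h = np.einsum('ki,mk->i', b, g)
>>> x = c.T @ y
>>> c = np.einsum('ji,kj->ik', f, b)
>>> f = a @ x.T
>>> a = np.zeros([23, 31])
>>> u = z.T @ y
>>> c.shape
(23, 13)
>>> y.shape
(13, 7)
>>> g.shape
(23, 13)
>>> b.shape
(13, 13)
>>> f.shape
(23, 23)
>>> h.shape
(13,)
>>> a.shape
(23, 31)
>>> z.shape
(13, 23)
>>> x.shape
(23, 7)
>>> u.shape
(23, 7)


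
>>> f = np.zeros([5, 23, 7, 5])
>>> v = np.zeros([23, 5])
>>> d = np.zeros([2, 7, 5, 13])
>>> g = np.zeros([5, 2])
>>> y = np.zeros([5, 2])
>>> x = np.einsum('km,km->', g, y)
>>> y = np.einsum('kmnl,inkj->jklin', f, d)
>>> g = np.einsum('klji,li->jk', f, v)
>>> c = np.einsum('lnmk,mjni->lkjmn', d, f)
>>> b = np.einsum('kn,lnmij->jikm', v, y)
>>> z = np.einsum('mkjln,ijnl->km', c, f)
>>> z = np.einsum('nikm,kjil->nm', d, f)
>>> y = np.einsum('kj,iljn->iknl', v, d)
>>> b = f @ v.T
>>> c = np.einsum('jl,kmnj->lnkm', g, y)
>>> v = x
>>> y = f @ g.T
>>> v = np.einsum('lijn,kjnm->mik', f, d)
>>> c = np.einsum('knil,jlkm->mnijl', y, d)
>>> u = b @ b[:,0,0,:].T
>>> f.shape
(5, 23, 7, 5)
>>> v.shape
(13, 23, 2)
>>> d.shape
(2, 7, 5, 13)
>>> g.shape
(7, 5)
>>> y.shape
(5, 23, 7, 7)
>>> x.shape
()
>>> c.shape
(13, 23, 7, 2, 7)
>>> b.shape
(5, 23, 7, 23)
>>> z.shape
(2, 13)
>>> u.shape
(5, 23, 7, 5)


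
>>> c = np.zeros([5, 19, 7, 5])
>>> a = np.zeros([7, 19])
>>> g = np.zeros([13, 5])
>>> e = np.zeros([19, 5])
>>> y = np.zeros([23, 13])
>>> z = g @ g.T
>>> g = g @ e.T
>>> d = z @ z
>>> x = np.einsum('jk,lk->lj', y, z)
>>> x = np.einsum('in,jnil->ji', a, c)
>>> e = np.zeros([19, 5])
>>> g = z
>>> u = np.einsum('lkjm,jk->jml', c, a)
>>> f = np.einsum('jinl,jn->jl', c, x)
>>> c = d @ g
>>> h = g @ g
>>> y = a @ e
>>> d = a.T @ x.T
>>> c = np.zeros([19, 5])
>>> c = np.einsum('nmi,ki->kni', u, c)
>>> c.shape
(19, 7, 5)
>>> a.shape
(7, 19)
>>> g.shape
(13, 13)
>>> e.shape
(19, 5)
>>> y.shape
(7, 5)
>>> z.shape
(13, 13)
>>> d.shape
(19, 5)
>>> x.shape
(5, 7)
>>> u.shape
(7, 5, 5)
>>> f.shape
(5, 5)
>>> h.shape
(13, 13)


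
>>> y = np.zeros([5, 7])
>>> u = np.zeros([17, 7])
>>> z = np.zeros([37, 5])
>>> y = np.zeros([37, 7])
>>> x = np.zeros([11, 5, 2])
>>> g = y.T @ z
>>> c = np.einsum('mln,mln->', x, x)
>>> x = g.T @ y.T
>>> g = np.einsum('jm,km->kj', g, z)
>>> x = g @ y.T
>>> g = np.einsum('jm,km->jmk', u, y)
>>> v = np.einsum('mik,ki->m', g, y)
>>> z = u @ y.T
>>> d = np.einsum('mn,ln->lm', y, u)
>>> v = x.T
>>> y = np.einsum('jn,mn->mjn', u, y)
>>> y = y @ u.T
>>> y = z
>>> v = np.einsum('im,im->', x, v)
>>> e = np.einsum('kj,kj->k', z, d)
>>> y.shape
(17, 37)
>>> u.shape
(17, 7)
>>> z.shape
(17, 37)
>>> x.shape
(37, 37)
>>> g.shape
(17, 7, 37)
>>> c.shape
()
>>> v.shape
()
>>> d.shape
(17, 37)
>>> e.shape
(17,)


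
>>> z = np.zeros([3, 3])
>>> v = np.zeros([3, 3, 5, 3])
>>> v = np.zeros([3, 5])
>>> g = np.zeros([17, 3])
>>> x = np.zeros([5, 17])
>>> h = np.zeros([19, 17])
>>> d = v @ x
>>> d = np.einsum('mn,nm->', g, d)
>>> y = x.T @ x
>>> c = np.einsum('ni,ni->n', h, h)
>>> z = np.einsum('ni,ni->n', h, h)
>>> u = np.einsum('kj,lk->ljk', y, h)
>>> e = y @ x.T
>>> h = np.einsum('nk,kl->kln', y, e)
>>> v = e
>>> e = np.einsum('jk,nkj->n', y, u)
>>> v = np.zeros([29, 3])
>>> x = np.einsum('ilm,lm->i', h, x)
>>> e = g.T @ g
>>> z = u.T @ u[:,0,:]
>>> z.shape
(17, 17, 17)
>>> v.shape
(29, 3)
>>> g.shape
(17, 3)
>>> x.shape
(17,)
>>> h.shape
(17, 5, 17)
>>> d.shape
()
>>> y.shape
(17, 17)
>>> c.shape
(19,)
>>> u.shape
(19, 17, 17)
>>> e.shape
(3, 3)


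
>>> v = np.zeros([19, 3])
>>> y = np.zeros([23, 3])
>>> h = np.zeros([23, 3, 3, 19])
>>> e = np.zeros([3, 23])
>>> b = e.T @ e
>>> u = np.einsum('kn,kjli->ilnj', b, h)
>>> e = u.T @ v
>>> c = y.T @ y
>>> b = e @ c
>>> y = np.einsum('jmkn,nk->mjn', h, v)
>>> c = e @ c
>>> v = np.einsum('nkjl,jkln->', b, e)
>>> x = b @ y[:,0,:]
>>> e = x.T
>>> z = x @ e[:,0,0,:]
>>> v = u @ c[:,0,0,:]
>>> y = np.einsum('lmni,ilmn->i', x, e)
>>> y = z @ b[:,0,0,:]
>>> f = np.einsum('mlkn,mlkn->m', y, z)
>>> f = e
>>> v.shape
(19, 3, 23, 3)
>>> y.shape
(3, 23, 3, 3)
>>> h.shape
(23, 3, 3, 19)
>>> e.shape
(19, 3, 23, 3)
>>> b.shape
(3, 23, 3, 3)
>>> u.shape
(19, 3, 23, 3)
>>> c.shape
(3, 23, 3, 3)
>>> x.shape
(3, 23, 3, 19)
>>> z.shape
(3, 23, 3, 3)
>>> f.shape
(19, 3, 23, 3)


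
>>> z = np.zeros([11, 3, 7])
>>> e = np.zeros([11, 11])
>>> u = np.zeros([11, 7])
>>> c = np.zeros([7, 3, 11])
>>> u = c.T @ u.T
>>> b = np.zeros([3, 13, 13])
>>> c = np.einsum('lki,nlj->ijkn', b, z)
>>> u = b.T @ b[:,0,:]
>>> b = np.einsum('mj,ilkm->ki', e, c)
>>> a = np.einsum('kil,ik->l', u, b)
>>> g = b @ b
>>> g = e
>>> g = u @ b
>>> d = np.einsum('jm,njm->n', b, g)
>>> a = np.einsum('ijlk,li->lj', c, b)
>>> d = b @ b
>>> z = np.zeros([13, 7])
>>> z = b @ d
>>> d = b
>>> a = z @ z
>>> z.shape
(13, 13)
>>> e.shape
(11, 11)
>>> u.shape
(13, 13, 13)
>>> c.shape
(13, 7, 13, 11)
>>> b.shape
(13, 13)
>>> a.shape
(13, 13)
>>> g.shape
(13, 13, 13)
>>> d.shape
(13, 13)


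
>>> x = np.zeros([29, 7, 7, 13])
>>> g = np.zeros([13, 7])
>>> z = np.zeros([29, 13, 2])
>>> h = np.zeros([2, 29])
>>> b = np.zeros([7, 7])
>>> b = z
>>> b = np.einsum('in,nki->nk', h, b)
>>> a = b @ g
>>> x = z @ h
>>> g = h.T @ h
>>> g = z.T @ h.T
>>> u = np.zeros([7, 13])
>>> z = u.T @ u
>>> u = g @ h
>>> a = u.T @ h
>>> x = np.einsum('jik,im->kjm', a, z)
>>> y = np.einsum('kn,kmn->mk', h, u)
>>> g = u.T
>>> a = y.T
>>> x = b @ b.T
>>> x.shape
(29, 29)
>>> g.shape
(29, 13, 2)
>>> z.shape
(13, 13)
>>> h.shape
(2, 29)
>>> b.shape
(29, 13)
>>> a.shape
(2, 13)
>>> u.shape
(2, 13, 29)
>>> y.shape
(13, 2)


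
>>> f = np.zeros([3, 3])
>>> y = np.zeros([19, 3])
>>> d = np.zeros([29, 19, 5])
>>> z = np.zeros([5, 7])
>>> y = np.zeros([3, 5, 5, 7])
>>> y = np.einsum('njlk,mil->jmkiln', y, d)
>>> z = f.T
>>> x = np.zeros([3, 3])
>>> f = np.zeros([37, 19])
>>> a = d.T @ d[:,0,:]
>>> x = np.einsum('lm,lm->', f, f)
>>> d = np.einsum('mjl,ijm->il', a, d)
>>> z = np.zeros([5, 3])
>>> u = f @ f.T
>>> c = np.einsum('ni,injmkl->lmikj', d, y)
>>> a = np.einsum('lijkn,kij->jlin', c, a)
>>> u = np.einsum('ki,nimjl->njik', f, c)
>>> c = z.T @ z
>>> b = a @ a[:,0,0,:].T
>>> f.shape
(37, 19)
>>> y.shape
(5, 29, 7, 19, 5, 3)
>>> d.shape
(29, 5)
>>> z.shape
(5, 3)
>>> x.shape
()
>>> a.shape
(5, 3, 19, 7)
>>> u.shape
(3, 5, 19, 37)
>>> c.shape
(3, 3)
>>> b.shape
(5, 3, 19, 5)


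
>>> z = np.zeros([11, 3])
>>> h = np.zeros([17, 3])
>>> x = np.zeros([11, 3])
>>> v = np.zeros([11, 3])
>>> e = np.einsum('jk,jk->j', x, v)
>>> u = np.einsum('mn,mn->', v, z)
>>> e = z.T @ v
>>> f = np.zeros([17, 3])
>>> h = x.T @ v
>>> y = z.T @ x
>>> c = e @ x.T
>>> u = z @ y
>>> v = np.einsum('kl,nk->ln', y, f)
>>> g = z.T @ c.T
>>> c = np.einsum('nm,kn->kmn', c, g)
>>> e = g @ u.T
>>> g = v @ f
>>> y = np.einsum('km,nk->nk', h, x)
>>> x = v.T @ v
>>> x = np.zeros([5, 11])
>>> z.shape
(11, 3)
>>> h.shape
(3, 3)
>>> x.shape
(5, 11)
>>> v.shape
(3, 17)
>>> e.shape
(3, 11)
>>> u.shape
(11, 3)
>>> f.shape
(17, 3)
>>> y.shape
(11, 3)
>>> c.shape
(3, 11, 3)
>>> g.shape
(3, 3)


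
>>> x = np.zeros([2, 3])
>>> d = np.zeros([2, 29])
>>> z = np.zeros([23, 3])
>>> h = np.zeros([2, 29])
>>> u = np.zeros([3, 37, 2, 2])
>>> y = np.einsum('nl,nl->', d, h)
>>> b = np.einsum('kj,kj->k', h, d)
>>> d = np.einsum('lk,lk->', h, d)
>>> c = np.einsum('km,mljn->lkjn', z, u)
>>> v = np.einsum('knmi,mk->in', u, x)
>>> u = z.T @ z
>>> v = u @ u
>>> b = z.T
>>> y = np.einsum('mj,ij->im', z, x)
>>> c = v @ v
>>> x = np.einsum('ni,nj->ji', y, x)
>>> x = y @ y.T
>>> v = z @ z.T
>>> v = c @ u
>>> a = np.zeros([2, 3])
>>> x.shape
(2, 2)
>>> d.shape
()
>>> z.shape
(23, 3)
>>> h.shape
(2, 29)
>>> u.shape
(3, 3)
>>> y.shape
(2, 23)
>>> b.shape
(3, 23)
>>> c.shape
(3, 3)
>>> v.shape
(3, 3)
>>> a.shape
(2, 3)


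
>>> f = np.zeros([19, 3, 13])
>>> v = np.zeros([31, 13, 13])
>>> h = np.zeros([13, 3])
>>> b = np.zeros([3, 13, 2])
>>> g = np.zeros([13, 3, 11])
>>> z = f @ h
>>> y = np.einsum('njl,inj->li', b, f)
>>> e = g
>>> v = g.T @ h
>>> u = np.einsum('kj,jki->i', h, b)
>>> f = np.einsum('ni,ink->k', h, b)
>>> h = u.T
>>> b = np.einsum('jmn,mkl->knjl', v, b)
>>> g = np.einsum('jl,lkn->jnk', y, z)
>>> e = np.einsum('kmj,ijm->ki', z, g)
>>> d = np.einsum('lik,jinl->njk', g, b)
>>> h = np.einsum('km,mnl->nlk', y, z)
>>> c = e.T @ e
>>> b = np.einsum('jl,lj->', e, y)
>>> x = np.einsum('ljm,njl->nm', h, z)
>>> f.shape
(2,)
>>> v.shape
(11, 3, 3)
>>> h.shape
(3, 3, 2)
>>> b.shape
()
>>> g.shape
(2, 3, 3)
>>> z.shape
(19, 3, 3)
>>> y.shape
(2, 19)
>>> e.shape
(19, 2)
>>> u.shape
(2,)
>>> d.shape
(11, 13, 3)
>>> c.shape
(2, 2)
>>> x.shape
(19, 2)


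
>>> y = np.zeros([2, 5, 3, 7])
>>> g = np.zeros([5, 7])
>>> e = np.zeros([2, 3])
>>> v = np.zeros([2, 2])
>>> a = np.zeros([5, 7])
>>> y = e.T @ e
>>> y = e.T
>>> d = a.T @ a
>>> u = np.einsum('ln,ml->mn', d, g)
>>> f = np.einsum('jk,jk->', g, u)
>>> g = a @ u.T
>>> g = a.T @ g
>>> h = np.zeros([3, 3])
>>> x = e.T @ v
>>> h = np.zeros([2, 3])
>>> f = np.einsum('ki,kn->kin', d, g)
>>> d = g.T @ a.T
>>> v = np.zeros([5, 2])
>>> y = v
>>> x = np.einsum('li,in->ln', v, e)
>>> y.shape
(5, 2)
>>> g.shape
(7, 5)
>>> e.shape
(2, 3)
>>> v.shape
(5, 2)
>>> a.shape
(5, 7)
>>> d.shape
(5, 5)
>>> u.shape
(5, 7)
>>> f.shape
(7, 7, 5)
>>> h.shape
(2, 3)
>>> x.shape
(5, 3)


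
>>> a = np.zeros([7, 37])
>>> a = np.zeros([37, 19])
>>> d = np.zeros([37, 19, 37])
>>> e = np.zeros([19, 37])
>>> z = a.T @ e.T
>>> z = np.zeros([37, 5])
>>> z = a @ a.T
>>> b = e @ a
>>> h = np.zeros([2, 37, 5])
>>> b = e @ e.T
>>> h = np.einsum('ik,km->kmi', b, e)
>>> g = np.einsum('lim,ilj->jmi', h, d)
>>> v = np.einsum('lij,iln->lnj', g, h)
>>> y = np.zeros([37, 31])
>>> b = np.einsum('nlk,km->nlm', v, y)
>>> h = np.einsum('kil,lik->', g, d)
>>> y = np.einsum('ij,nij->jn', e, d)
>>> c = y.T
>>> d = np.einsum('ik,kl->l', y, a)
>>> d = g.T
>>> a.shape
(37, 19)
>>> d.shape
(37, 19, 37)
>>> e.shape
(19, 37)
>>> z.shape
(37, 37)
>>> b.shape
(37, 19, 31)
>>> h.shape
()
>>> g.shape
(37, 19, 37)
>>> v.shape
(37, 19, 37)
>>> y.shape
(37, 37)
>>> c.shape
(37, 37)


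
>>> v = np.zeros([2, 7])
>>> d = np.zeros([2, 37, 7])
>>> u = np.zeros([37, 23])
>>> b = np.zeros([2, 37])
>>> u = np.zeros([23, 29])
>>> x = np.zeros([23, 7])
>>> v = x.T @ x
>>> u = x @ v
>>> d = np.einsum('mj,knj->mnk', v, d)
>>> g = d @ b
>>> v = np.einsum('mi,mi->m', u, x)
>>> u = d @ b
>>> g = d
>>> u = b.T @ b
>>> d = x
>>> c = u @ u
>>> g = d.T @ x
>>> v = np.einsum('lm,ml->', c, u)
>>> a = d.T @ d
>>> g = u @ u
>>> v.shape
()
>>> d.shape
(23, 7)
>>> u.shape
(37, 37)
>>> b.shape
(2, 37)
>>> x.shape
(23, 7)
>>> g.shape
(37, 37)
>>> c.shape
(37, 37)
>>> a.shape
(7, 7)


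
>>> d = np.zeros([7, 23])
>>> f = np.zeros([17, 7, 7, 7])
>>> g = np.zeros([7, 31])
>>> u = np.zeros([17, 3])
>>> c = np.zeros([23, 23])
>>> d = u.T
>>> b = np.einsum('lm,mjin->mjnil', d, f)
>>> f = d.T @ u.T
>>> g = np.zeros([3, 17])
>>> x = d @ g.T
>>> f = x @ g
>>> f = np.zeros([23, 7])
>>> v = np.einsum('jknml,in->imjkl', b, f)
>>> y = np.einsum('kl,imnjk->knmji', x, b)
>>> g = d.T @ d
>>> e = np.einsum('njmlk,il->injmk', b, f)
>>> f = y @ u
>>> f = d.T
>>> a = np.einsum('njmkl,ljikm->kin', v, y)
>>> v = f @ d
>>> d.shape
(3, 17)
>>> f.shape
(17, 3)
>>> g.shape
(17, 17)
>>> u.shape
(17, 3)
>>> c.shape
(23, 23)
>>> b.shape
(17, 7, 7, 7, 3)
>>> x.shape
(3, 3)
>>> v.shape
(17, 17)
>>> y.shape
(3, 7, 7, 7, 17)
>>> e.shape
(23, 17, 7, 7, 3)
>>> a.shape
(7, 7, 23)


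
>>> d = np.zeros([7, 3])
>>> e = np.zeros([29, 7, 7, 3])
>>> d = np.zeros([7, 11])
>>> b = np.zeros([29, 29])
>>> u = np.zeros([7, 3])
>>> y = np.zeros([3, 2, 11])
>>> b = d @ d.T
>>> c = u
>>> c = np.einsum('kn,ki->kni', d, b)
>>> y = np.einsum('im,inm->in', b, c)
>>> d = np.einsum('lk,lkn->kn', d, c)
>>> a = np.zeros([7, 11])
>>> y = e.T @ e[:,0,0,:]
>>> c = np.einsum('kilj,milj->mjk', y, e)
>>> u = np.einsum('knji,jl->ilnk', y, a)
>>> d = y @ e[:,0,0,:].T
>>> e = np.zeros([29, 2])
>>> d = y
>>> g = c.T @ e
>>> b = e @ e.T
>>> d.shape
(3, 7, 7, 3)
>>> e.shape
(29, 2)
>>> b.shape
(29, 29)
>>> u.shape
(3, 11, 7, 3)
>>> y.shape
(3, 7, 7, 3)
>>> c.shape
(29, 3, 3)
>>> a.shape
(7, 11)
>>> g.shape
(3, 3, 2)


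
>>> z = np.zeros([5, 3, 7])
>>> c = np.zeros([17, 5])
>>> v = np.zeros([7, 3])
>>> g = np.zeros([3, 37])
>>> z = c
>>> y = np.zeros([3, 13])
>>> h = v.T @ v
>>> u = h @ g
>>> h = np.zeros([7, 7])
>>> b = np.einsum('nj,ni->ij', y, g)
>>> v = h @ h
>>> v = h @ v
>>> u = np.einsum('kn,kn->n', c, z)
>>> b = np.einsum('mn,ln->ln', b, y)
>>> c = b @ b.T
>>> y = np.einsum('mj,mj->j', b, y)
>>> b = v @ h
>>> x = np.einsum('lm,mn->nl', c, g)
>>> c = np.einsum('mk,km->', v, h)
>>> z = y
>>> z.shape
(13,)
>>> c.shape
()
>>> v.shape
(7, 7)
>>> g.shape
(3, 37)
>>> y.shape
(13,)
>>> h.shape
(7, 7)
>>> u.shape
(5,)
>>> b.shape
(7, 7)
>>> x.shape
(37, 3)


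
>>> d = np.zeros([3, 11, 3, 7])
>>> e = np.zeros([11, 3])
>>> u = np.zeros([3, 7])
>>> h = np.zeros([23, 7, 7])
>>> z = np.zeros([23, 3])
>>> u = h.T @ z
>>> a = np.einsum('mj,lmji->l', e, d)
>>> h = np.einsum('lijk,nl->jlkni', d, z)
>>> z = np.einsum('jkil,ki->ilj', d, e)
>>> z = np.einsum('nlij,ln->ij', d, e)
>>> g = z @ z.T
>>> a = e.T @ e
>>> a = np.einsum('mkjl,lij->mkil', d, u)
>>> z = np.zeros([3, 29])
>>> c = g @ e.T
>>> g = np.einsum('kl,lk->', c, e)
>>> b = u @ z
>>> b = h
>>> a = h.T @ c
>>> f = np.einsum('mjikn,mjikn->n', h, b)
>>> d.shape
(3, 11, 3, 7)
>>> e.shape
(11, 3)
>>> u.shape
(7, 7, 3)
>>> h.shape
(3, 3, 7, 23, 11)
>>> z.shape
(3, 29)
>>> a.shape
(11, 23, 7, 3, 11)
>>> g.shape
()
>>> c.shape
(3, 11)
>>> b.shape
(3, 3, 7, 23, 11)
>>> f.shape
(11,)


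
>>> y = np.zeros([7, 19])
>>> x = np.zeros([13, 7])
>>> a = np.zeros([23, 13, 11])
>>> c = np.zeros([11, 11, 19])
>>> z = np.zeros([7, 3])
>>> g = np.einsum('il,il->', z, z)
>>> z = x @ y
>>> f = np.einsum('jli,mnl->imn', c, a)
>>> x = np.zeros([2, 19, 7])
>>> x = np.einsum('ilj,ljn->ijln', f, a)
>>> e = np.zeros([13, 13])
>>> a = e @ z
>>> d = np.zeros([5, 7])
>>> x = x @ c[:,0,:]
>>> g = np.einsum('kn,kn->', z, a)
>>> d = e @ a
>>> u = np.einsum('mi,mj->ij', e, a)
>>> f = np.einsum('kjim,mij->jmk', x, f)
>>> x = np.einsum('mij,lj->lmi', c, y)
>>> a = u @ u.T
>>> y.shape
(7, 19)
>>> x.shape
(7, 11, 11)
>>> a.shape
(13, 13)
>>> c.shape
(11, 11, 19)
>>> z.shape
(13, 19)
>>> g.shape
()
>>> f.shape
(13, 19, 19)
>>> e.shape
(13, 13)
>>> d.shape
(13, 19)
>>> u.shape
(13, 19)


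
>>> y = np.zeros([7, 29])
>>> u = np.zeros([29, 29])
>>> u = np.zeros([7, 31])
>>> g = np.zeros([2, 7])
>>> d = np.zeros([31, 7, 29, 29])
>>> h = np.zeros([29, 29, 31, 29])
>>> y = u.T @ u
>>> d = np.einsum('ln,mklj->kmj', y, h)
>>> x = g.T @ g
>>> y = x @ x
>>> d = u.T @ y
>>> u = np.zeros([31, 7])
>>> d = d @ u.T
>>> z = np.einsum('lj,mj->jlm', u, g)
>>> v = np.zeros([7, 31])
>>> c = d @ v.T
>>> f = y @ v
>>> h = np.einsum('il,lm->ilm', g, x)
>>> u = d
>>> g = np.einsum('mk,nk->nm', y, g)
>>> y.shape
(7, 7)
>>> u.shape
(31, 31)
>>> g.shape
(2, 7)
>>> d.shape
(31, 31)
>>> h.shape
(2, 7, 7)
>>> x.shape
(7, 7)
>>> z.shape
(7, 31, 2)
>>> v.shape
(7, 31)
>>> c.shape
(31, 7)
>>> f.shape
(7, 31)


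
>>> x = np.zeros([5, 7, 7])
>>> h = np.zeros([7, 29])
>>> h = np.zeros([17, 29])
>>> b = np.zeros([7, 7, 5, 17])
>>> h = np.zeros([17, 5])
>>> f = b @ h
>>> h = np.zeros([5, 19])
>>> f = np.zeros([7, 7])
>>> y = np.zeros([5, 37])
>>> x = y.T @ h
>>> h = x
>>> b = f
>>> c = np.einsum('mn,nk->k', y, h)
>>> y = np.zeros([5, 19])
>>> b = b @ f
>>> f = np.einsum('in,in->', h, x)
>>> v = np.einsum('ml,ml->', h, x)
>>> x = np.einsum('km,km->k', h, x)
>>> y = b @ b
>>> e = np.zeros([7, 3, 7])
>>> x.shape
(37,)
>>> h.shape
(37, 19)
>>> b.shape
(7, 7)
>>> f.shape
()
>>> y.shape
(7, 7)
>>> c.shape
(19,)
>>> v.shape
()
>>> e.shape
(7, 3, 7)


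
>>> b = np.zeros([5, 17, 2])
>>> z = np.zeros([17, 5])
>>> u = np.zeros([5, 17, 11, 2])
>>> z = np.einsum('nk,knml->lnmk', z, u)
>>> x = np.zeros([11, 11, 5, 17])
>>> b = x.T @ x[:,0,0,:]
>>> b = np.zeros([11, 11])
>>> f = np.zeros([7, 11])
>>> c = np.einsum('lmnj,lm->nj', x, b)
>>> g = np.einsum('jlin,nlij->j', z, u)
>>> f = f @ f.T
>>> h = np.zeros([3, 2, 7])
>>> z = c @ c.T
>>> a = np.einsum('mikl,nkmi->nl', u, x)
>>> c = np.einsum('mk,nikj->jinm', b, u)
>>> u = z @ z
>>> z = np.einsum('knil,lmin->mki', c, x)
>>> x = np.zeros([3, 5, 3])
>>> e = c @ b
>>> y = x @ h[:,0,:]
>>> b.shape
(11, 11)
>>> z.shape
(11, 2, 5)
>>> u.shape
(5, 5)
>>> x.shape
(3, 5, 3)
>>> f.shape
(7, 7)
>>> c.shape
(2, 17, 5, 11)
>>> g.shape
(2,)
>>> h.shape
(3, 2, 7)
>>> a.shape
(11, 2)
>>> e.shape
(2, 17, 5, 11)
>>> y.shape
(3, 5, 7)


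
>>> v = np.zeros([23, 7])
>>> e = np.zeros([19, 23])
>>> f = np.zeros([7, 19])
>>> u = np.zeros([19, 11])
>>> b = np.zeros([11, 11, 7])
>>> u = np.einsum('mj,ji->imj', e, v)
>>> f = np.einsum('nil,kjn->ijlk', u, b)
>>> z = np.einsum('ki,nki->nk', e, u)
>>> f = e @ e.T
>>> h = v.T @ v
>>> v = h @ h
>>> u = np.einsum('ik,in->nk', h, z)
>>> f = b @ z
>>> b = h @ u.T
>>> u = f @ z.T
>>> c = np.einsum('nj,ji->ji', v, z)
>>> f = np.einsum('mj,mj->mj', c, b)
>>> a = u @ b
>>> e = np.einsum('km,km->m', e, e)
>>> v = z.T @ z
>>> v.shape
(19, 19)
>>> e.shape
(23,)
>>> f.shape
(7, 19)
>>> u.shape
(11, 11, 7)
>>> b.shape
(7, 19)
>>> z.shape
(7, 19)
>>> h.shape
(7, 7)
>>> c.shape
(7, 19)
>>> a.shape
(11, 11, 19)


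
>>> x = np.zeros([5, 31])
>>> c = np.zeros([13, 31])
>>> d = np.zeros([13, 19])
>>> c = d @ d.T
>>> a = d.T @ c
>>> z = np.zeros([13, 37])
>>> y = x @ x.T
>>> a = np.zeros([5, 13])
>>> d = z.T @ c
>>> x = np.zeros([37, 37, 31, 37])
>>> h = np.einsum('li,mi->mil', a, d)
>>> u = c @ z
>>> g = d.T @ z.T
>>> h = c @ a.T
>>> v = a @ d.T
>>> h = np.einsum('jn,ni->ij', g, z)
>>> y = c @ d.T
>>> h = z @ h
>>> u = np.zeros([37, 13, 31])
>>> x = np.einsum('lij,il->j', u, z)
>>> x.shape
(31,)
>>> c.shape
(13, 13)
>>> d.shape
(37, 13)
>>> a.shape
(5, 13)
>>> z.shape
(13, 37)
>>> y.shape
(13, 37)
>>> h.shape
(13, 13)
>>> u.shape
(37, 13, 31)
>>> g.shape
(13, 13)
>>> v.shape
(5, 37)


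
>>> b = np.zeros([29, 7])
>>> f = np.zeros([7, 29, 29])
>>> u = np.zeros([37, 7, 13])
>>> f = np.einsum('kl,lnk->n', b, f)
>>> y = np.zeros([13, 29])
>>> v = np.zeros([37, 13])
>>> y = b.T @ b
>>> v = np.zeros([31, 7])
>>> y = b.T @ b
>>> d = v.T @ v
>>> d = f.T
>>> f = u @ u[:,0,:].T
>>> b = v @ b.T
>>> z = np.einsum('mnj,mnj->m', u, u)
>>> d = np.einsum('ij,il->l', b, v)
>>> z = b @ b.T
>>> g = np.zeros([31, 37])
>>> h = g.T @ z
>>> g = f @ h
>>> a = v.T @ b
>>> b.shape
(31, 29)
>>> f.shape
(37, 7, 37)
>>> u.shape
(37, 7, 13)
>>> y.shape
(7, 7)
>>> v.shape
(31, 7)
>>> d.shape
(7,)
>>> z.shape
(31, 31)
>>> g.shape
(37, 7, 31)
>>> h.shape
(37, 31)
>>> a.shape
(7, 29)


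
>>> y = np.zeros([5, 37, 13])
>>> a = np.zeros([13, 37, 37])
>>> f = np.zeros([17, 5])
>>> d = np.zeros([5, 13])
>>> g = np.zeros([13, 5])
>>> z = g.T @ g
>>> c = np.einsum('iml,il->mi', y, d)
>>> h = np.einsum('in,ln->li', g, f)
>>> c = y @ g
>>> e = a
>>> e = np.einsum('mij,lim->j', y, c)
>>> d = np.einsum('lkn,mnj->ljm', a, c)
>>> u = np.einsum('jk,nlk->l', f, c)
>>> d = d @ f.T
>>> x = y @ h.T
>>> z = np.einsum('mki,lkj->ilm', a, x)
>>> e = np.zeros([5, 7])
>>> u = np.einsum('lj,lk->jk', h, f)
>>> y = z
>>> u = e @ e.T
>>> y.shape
(37, 5, 13)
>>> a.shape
(13, 37, 37)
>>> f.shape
(17, 5)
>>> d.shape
(13, 5, 17)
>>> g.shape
(13, 5)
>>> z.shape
(37, 5, 13)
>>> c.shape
(5, 37, 5)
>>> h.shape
(17, 13)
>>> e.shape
(5, 7)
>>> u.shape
(5, 5)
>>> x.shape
(5, 37, 17)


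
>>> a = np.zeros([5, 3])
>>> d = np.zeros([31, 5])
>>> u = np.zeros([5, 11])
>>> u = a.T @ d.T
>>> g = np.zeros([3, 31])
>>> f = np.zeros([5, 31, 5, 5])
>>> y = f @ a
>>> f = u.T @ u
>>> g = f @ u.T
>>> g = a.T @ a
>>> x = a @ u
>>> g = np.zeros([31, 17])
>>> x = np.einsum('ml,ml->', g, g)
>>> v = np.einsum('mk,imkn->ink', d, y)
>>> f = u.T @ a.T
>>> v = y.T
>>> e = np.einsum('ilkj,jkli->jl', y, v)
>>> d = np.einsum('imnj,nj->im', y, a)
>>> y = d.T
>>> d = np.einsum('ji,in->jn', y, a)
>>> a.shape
(5, 3)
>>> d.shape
(31, 3)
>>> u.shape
(3, 31)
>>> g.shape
(31, 17)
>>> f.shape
(31, 5)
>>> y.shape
(31, 5)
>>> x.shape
()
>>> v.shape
(3, 5, 31, 5)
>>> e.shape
(3, 31)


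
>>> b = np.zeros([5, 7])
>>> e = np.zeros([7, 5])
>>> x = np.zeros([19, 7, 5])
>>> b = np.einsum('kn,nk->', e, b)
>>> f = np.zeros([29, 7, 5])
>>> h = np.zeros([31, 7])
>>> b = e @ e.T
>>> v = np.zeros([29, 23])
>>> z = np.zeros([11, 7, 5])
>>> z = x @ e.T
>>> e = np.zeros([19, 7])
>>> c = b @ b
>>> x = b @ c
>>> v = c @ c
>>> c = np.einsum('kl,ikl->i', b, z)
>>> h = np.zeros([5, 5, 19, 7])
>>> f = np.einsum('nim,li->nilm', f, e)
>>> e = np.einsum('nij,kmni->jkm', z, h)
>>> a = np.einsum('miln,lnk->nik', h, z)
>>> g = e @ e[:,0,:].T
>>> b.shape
(7, 7)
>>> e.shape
(7, 5, 5)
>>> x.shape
(7, 7)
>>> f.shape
(29, 7, 19, 5)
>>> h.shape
(5, 5, 19, 7)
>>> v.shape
(7, 7)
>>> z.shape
(19, 7, 7)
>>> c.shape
(19,)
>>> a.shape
(7, 5, 7)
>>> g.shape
(7, 5, 7)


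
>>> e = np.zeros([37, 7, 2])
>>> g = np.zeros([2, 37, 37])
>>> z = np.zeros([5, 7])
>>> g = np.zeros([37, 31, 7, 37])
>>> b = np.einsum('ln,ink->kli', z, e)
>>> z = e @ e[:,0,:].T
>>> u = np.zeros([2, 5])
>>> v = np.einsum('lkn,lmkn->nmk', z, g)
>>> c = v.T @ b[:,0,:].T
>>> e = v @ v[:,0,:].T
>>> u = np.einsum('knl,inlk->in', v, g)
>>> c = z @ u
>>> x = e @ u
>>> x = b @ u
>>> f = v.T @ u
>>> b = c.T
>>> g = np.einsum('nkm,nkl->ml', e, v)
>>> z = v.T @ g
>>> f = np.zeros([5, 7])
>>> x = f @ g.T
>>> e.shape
(37, 31, 37)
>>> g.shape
(37, 7)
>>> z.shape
(7, 31, 7)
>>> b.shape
(31, 7, 37)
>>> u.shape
(37, 31)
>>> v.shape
(37, 31, 7)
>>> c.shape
(37, 7, 31)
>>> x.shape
(5, 37)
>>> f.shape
(5, 7)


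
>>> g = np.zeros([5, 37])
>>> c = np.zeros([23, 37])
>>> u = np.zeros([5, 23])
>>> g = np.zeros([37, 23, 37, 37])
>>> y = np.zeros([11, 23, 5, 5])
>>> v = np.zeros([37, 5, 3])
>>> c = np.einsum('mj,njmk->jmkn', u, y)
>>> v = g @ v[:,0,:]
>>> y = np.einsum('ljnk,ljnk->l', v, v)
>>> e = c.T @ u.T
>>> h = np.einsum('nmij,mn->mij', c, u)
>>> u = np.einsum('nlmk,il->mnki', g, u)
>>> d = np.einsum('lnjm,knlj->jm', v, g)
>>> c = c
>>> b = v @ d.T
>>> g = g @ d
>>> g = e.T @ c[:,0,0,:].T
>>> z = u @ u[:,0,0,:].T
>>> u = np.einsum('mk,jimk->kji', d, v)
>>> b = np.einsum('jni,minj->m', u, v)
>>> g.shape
(5, 5, 5, 23)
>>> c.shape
(23, 5, 5, 11)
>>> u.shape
(3, 37, 23)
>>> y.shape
(37,)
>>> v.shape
(37, 23, 37, 3)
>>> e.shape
(11, 5, 5, 5)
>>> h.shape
(5, 5, 11)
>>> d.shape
(37, 3)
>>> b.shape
(37,)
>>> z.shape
(37, 37, 37, 37)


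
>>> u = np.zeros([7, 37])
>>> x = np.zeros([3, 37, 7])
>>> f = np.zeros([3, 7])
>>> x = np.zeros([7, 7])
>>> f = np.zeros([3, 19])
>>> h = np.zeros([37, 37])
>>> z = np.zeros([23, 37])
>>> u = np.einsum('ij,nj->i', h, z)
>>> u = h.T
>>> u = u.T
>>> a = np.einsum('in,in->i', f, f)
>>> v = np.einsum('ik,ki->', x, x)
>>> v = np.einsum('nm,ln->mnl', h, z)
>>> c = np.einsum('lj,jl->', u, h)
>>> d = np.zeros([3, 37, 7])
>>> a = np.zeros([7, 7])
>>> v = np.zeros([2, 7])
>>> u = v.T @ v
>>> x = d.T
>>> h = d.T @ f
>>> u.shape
(7, 7)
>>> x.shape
(7, 37, 3)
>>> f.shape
(3, 19)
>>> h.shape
(7, 37, 19)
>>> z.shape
(23, 37)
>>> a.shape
(7, 7)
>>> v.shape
(2, 7)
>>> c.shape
()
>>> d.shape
(3, 37, 7)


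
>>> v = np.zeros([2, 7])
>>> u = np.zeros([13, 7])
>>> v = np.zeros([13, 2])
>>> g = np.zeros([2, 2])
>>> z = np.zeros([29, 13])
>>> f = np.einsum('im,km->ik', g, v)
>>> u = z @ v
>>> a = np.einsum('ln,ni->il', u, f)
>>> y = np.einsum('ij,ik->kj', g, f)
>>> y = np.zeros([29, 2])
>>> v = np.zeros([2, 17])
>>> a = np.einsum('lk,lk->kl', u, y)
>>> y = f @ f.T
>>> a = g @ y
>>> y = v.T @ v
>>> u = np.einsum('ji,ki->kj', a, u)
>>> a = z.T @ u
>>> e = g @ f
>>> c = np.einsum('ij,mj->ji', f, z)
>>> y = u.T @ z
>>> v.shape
(2, 17)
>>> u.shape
(29, 2)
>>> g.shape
(2, 2)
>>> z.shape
(29, 13)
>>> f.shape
(2, 13)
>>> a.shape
(13, 2)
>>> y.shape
(2, 13)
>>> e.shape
(2, 13)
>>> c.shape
(13, 2)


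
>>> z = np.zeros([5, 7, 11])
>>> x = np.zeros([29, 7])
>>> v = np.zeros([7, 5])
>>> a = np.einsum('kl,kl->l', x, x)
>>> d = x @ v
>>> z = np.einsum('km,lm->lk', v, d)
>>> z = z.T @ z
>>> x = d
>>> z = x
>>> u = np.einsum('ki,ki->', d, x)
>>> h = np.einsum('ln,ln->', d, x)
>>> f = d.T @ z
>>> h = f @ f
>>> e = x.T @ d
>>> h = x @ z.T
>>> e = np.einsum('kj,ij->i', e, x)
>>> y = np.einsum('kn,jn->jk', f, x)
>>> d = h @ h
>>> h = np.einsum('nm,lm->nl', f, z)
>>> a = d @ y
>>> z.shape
(29, 5)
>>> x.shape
(29, 5)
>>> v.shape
(7, 5)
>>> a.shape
(29, 5)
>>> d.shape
(29, 29)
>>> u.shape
()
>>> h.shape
(5, 29)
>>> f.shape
(5, 5)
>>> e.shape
(29,)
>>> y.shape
(29, 5)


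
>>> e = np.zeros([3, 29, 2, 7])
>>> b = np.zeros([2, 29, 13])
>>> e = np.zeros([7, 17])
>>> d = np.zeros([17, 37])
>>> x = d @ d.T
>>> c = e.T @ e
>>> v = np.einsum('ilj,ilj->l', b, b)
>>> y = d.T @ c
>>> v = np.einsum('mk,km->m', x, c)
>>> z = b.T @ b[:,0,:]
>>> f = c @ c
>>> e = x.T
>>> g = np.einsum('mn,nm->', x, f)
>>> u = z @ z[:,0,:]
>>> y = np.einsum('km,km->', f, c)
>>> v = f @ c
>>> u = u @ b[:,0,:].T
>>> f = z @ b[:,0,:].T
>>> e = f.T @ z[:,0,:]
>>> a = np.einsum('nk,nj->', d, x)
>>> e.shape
(2, 29, 13)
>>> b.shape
(2, 29, 13)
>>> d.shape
(17, 37)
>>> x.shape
(17, 17)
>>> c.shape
(17, 17)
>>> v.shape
(17, 17)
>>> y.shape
()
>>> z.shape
(13, 29, 13)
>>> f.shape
(13, 29, 2)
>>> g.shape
()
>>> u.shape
(13, 29, 2)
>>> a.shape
()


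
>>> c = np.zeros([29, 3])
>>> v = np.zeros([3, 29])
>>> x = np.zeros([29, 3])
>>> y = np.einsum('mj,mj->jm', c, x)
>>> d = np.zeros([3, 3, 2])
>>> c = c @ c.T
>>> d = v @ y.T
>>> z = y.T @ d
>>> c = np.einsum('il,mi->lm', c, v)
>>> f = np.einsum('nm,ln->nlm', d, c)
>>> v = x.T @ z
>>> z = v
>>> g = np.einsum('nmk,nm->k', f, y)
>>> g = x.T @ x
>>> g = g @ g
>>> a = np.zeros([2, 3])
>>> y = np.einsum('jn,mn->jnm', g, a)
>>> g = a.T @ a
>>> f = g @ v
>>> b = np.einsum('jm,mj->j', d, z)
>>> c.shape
(29, 3)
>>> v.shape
(3, 3)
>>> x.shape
(29, 3)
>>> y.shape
(3, 3, 2)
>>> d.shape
(3, 3)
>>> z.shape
(3, 3)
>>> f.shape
(3, 3)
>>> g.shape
(3, 3)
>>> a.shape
(2, 3)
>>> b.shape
(3,)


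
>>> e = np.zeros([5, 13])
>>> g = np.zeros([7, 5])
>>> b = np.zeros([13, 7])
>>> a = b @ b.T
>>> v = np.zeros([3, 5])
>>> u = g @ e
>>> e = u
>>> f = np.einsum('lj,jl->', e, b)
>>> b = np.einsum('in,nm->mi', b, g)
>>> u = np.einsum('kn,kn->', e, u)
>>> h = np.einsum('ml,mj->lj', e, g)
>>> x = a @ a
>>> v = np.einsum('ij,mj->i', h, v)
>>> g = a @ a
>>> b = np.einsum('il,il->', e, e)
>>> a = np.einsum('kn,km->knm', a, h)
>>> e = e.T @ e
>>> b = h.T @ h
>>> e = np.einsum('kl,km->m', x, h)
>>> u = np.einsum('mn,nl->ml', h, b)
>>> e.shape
(5,)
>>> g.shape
(13, 13)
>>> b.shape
(5, 5)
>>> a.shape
(13, 13, 5)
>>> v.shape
(13,)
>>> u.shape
(13, 5)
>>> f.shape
()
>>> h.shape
(13, 5)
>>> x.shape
(13, 13)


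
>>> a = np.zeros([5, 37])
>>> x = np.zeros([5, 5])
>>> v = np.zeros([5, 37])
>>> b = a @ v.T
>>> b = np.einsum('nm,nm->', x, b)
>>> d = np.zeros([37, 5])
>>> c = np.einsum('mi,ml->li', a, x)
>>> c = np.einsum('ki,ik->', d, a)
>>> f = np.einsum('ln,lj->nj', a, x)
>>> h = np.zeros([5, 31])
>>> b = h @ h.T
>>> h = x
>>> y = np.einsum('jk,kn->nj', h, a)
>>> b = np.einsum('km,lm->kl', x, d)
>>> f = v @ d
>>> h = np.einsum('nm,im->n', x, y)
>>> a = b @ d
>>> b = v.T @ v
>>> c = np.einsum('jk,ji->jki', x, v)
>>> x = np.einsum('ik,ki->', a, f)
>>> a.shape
(5, 5)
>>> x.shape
()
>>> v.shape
(5, 37)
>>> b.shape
(37, 37)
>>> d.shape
(37, 5)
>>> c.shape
(5, 5, 37)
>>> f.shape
(5, 5)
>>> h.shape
(5,)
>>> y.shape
(37, 5)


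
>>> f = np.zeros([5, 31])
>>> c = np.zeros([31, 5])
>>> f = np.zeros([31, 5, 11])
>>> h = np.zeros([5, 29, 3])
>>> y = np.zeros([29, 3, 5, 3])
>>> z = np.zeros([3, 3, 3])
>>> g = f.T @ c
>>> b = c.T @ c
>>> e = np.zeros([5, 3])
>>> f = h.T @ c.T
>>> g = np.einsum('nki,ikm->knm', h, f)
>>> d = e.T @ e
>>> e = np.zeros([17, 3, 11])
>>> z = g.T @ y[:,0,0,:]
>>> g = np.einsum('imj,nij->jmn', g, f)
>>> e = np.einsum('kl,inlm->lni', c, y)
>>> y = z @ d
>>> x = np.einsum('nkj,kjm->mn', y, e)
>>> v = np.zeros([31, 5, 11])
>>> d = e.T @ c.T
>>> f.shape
(3, 29, 31)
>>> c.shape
(31, 5)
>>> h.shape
(5, 29, 3)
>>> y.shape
(31, 5, 3)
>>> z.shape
(31, 5, 3)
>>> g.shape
(31, 5, 3)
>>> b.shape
(5, 5)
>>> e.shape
(5, 3, 29)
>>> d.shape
(29, 3, 31)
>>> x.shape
(29, 31)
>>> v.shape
(31, 5, 11)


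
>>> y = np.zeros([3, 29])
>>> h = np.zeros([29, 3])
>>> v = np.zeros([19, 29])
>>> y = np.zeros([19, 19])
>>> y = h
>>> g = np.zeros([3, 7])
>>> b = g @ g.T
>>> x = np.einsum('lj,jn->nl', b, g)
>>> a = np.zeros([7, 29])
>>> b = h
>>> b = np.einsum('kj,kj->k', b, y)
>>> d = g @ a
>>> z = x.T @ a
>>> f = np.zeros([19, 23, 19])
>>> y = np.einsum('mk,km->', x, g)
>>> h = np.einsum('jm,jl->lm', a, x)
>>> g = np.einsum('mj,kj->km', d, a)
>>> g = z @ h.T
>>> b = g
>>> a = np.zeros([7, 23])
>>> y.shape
()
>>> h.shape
(3, 29)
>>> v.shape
(19, 29)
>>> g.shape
(3, 3)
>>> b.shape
(3, 3)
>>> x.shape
(7, 3)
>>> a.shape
(7, 23)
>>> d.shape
(3, 29)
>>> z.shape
(3, 29)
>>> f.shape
(19, 23, 19)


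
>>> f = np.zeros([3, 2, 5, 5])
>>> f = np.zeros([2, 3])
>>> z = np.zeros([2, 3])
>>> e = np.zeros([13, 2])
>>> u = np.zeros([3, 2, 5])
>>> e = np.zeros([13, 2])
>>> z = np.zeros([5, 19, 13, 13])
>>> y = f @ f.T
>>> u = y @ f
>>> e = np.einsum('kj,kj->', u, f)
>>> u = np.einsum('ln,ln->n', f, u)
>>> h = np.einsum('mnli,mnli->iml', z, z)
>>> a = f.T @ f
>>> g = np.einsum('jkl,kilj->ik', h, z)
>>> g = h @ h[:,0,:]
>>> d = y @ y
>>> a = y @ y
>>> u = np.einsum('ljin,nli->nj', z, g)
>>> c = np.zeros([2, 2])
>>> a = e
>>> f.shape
(2, 3)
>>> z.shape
(5, 19, 13, 13)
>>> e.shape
()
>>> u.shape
(13, 19)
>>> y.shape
(2, 2)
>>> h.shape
(13, 5, 13)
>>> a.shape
()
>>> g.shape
(13, 5, 13)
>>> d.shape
(2, 2)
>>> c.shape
(2, 2)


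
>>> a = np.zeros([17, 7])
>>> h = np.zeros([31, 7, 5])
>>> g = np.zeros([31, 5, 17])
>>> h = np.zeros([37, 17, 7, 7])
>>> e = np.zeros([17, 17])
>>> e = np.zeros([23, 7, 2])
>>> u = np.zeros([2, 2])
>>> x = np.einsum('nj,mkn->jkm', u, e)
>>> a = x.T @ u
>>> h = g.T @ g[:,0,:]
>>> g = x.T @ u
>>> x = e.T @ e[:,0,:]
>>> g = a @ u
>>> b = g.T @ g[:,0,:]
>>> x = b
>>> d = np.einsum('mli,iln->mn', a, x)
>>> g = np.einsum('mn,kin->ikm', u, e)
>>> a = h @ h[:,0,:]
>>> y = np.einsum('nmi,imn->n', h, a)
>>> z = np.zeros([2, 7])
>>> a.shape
(17, 5, 17)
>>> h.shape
(17, 5, 17)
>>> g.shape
(7, 23, 2)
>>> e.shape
(23, 7, 2)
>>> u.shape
(2, 2)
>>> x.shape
(2, 7, 2)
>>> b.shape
(2, 7, 2)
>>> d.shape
(23, 2)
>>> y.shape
(17,)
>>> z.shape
(2, 7)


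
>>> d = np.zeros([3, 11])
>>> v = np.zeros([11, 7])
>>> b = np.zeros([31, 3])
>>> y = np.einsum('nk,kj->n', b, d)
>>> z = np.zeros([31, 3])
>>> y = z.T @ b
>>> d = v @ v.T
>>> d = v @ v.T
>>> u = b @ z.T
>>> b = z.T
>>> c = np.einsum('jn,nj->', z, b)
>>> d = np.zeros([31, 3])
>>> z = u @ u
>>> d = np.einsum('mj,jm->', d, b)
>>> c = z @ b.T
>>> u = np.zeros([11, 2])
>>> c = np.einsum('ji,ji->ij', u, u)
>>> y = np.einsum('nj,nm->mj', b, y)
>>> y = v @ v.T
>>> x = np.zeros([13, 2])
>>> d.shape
()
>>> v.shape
(11, 7)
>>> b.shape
(3, 31)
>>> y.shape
(11, 11)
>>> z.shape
(31, 31)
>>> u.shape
(11, 2)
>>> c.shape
(2, 11)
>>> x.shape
(13, 2)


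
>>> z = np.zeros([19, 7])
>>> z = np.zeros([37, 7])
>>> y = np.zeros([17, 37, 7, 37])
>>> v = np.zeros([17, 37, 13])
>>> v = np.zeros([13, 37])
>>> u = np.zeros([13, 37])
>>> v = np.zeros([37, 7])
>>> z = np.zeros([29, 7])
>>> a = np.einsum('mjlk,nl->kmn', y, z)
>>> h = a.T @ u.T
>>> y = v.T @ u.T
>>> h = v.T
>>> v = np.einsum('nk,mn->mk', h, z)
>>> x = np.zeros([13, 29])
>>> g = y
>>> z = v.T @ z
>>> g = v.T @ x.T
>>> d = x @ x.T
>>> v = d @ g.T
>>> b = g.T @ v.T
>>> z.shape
(37, 7)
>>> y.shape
(7, 13)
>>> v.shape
(13, 37)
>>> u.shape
(13, 37)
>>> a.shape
(37, 17, 29)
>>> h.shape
(7, 37)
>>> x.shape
(13, 29)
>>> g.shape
(37, 13)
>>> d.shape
(13, 13)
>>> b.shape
(13, 13)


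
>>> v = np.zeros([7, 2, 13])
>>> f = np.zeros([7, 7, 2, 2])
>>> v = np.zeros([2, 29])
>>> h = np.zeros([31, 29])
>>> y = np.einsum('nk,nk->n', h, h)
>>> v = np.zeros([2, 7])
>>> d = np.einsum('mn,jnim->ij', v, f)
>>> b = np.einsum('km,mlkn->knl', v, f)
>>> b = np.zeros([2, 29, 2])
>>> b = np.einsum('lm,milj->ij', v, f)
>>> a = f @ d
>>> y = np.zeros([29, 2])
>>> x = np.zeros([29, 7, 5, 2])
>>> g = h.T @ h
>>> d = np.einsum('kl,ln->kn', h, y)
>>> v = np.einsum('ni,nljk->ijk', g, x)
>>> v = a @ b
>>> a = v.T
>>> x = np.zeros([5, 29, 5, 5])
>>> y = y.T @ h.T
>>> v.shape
(7, 7, 2, 2)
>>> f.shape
(7, 7, 2, 2)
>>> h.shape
(31, 29)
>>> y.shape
(2, 31)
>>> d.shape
(31, 2)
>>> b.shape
(7, 2)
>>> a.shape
(2, 2, 7, 7)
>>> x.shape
(5, 29, 5, 5)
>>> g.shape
(29, 29)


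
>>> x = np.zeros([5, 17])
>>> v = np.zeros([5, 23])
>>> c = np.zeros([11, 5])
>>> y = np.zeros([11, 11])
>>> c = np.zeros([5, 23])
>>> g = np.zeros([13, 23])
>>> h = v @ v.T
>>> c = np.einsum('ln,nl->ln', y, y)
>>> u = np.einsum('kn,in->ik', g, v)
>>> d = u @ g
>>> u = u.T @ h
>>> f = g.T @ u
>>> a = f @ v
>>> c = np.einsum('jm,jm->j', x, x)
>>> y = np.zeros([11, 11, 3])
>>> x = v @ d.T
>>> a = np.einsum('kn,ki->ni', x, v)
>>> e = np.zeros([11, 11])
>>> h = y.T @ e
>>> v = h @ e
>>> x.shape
(5, 5)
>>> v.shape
(3, 11, 11)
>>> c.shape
(5,)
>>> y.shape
(11, 11, 3)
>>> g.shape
(13, 23)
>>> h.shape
(3, 11, 11)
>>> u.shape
(13, 5)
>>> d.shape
(5, 23)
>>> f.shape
(23, 5)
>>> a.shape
(5, 23)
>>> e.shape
(11, 11)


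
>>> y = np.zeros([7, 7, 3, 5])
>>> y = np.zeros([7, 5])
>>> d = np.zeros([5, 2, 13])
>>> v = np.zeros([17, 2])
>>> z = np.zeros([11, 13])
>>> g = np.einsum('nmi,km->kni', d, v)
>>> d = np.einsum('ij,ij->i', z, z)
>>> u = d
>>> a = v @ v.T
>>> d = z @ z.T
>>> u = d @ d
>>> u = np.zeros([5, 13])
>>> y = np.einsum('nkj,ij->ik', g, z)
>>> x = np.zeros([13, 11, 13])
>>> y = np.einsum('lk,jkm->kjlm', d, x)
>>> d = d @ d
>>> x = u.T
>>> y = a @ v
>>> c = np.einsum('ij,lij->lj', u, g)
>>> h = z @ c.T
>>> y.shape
(17, 2)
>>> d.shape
(11, 11)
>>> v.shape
(17, 2)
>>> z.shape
(11, 13)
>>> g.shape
(17, 5, 13)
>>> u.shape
(5, 13)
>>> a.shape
(17, 17)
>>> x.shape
(13, 5)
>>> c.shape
(17, 13)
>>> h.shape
(11, 17)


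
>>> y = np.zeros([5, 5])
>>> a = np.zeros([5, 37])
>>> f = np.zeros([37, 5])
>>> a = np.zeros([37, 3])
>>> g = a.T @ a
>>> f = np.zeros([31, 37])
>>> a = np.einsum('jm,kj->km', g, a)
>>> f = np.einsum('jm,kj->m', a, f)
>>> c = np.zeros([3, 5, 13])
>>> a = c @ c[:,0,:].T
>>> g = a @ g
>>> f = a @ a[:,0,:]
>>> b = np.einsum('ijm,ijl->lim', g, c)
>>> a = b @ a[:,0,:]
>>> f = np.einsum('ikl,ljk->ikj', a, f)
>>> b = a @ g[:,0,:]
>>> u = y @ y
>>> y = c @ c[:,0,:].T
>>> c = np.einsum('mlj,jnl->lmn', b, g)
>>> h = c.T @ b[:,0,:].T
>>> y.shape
(3, 5, 3)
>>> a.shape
(13, 3, 3)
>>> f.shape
(13, 3, 5)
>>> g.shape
(3, 5, 3)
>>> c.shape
(3, 13, 5)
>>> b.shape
(13, 3, 3)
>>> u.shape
(5, 5)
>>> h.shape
(5, 13, 13)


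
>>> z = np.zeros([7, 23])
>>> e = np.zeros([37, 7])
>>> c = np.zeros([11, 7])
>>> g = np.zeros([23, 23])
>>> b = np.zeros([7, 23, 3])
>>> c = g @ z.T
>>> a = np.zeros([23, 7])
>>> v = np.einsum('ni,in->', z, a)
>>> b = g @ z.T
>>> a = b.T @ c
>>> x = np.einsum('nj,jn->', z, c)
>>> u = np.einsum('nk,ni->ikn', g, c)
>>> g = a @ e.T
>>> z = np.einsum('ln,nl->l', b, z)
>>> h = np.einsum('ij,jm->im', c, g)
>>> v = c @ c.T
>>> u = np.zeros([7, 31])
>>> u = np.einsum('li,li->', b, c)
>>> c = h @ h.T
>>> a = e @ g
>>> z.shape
(23,)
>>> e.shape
(37, 7)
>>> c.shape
(23, 23)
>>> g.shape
(7, 37)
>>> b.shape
(23, 7)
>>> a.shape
(37, 37)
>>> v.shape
(23, 23)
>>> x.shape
()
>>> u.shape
()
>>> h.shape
(23, 37)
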